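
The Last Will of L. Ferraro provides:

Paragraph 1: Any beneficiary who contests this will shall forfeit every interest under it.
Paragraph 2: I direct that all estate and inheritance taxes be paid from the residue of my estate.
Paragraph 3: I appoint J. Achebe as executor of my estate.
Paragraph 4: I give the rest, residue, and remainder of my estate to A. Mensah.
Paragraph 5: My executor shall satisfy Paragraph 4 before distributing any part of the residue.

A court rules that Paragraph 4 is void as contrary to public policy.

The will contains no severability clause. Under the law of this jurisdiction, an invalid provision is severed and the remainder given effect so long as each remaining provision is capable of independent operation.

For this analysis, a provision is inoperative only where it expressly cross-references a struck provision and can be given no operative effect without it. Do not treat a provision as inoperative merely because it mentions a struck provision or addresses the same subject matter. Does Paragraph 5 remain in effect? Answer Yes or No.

No

Paragraph 4 is struck. Paragraph 5 merely fixes the priority direction for Paragraph 4; with Paragraph 4 gone it has nothing to operate on and falls away. With no severability clause, the stated default rule severs what cannot stand and enforces each remaining provision that can operate on its own. That leaves Paragraph 1, Paragraph 2, and Paragraph 3 in effect. Paragraph 5 is among the inoperative provisions, so the answer is no.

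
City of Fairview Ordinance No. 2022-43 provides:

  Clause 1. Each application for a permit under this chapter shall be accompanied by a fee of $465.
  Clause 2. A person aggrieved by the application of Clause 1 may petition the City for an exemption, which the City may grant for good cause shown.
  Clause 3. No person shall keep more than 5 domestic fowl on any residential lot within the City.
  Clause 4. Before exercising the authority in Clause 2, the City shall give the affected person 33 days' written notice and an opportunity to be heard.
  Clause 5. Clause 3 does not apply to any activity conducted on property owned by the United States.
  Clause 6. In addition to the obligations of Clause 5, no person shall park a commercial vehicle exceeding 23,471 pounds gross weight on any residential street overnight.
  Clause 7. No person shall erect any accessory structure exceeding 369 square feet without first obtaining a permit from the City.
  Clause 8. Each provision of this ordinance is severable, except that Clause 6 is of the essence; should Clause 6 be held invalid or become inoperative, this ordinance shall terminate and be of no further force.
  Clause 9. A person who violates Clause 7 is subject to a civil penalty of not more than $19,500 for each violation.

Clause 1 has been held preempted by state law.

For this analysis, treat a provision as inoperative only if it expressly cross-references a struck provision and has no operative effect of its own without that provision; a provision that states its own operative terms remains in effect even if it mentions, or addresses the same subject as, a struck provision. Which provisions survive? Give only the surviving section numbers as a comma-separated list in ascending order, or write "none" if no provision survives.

3, 5, 6, 7, 8, 9

Clause 1 is struck. Clause 2 operates only by reference to Clause 1, so it falls with Clause 1. Clause 4 operates only by reference to Clause 2, so it falls with Clause 2. Clause 8 makes Clause 6 an essential term, but Clause 6 is unaffected, so the severability proviso in Clause 8 preserves the remaining provisions. The provisions still in force are Clause 3, Clause 5, Clause 6, Clause 7, Clause 8, and Clause 9.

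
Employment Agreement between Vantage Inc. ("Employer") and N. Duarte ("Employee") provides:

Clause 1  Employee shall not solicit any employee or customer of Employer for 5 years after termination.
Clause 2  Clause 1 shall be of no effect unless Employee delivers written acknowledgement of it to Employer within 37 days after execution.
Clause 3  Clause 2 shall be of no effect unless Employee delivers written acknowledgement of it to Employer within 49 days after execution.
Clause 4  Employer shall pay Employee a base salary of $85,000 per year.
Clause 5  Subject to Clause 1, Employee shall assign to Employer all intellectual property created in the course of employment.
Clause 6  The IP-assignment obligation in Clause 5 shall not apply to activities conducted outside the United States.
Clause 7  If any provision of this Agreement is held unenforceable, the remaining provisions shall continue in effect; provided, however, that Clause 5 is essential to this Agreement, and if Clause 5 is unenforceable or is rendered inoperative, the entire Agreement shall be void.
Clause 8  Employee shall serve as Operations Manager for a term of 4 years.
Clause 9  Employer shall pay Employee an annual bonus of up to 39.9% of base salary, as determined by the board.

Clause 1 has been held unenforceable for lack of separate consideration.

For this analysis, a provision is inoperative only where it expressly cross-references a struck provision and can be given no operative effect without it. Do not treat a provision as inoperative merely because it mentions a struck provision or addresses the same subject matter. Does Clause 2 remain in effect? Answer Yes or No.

Clause 1 is struck. Clause 2 merely fixes the acknowledgement condition for Clause 1; with Clause 1 gone it has nothing to operate on and falls away. Clause 3 merely fixes the acknowledgement condition for Clause 2; with Clause 2 gone it has nothing to operate on and falls away. Although Clause 5 refers to Clause 1, its operative terms do not depend on Clause 1, so it remains in effect. Clause 7 makes Clause 5 an essential term, but Clause 5 is unaffected, so the severability proviso in Clause 7 preserves the remaining provisions. Clause 4, Clause 5, Clause 6, Clause 7, Clause 8, and Clause 9 remain in effect. Clause 2 is among the inoperative provisions, so the answer is no.

No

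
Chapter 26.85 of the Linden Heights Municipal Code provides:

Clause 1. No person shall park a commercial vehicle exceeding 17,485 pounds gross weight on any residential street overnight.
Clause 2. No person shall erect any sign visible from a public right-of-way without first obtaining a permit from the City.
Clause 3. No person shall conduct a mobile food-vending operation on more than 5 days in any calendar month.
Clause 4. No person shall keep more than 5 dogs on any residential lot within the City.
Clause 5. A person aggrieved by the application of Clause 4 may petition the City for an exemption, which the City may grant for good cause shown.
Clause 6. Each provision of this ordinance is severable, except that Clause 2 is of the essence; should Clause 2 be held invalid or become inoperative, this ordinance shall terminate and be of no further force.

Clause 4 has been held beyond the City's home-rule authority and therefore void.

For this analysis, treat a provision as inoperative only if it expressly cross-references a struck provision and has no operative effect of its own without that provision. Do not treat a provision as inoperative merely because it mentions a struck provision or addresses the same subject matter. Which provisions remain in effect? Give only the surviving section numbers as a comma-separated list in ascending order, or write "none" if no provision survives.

1, 2, 3, 6

Clause 4 is struck. Clause 5 operates only by reference to Clause 4, so it falls with Clause 4. Clause 6 makes Clause 2 an essential term, but Clause 2 is unaffected, so the severability proviso in Clause 6 preserves the remaining provisions. Clause 1, Clause 2, Clause 3, and Clause 6 remain in effect.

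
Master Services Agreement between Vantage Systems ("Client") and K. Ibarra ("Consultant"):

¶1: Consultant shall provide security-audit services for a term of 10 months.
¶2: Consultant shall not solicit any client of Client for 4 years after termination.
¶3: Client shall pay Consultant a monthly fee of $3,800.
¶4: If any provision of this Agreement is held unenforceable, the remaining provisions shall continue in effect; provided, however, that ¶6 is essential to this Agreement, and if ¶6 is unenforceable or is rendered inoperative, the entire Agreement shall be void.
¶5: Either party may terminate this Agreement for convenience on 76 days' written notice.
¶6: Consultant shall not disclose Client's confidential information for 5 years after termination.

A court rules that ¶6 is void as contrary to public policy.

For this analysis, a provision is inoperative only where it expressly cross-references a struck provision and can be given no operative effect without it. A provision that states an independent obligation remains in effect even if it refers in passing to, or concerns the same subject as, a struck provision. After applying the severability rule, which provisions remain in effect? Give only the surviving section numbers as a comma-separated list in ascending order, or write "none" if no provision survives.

none

¶6 is struck. No other provision's operative terms depend on ¶6. ¶4 makes ¶6 an essential term, and ¶6 is the provision held invalid; under ¶4, the entire Agreement is therefore void. No provision of the Agreement survives.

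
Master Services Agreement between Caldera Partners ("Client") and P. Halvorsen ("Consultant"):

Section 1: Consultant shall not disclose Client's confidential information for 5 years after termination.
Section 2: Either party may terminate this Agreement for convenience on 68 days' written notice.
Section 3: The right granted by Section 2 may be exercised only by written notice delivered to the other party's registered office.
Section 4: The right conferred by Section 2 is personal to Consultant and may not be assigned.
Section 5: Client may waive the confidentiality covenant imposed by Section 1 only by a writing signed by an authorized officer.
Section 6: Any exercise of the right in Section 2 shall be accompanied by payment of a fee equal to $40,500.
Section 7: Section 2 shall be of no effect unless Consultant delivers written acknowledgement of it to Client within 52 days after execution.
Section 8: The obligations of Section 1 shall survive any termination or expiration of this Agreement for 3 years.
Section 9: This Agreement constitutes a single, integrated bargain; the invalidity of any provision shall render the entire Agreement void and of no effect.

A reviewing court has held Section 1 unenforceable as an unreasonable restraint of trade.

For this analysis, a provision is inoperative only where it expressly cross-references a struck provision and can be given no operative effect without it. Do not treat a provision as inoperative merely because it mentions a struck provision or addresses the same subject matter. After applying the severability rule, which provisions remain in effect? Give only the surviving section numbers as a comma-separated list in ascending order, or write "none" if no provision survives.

none

Section 1 is struck. Section 5 has no operative effect of its own apart from Section 1 and is therefore inoperative. The only function of Section 8 is the survival period for Section 1, so it cannot stand once Section 1 is removed. Section 9 provides that the Agreement is not severable, so the invalidity of any one provision voids the entire Agreement. No provision of the Agreement survives.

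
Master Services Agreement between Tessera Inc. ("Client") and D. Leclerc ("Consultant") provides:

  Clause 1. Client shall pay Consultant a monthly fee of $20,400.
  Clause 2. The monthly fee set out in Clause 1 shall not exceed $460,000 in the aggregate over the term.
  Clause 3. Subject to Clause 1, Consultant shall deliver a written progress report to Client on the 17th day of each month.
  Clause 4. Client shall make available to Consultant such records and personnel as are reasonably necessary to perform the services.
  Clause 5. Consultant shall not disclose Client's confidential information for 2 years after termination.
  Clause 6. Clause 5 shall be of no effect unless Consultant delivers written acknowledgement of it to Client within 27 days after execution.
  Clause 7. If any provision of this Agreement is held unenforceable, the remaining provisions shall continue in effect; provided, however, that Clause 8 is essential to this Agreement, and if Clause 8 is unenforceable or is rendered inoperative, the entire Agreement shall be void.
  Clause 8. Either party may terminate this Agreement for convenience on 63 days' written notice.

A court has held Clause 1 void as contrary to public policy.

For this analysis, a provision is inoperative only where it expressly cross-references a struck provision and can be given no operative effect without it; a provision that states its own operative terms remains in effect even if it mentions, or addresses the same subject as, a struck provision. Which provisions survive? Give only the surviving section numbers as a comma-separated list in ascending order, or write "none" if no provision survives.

3, 4, 5, 6, 7, 8

Clause 1 is struck. Clause 2 does nothing except set the aggregate cap on the monthly fee by reference to Clause 1; with Clause 1 gone it has no independent effect and is inoperative. Clause 3 mentions Clause 1 but its own obligation stands independently of Clause 1, so Clause 3 is not affected. Clause 7 makes Clause 8 an essential term, but Clause 8 is unaffected, so the severability proviso in Clause 7 preserves the remaining provisions. Clause 3, Clause 4, Clause 5, Clause 6, Clause 7, and Clause 8 remain in effect.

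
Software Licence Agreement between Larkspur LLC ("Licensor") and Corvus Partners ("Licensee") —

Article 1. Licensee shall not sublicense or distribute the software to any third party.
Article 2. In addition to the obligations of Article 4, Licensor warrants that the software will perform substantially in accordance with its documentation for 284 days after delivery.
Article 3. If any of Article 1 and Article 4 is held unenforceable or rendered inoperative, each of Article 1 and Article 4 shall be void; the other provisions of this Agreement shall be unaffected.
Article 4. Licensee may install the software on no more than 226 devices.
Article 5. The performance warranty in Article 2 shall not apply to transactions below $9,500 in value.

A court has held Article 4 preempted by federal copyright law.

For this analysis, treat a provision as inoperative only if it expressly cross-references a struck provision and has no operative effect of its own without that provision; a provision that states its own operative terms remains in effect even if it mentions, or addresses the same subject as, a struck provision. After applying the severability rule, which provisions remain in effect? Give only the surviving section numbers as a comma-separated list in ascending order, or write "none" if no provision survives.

Article 4 is struck. Article 2 mentions Article 4 but its own obligation stands independently of Article 4, so Article 2 is not affected. Nothing else in the Agreement is defined by reference to Article 4. Article 3 declares Article 1 and Article 4 mutually dependent; since one of them has fallen, all of them are of no effect. That brings down Article 1 as well. The remainder continues in force under Article 3. That leaves Article 2, Article 3, and Article 5 in effect.

2, 3, 5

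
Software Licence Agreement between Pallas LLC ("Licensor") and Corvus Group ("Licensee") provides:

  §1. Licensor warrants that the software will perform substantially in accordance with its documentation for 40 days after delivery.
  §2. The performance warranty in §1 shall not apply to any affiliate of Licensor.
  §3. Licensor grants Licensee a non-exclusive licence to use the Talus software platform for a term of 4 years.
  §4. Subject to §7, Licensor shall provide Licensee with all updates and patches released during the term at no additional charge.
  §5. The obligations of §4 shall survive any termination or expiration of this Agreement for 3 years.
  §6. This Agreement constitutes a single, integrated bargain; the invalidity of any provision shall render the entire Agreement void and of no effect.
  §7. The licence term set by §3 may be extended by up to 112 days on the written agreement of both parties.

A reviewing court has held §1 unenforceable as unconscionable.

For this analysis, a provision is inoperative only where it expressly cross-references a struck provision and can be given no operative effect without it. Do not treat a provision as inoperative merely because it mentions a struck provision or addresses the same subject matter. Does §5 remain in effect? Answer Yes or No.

No

§1 is struck. §2 does nothing except set the carve-out from the performance warranty by reference to §1; with §1 gone it has no independent effect and is inoperative. §6 provides that the Agreement is not severable, so the invalidity of any one provision voids the entire Agreement. No provision of the Agreement survives. §5 is among the inoperative provisions, so the answer is no.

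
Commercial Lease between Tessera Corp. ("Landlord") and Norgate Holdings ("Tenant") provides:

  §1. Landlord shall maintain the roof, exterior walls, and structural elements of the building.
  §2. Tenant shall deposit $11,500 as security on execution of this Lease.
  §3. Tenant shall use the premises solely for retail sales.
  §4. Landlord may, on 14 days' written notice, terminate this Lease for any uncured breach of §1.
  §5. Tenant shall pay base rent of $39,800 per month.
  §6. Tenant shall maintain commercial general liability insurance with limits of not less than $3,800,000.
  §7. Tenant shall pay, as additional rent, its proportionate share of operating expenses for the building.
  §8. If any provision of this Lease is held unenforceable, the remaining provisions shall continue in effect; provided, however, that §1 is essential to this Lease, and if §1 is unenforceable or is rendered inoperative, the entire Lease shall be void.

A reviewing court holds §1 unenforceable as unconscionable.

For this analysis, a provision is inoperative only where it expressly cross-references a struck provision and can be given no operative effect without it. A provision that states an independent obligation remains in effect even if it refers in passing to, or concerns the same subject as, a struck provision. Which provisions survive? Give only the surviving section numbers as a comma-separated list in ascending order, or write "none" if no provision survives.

§1 is struck. §4 merely fixes the termination right for breach of §1; with §1 gone it has nothing to operate on and falls away. §8 makes §1 an essential term, and §1 is the provision held invalid; under §8, the entire Lease is therefore void. No provision of the Lease survives.

none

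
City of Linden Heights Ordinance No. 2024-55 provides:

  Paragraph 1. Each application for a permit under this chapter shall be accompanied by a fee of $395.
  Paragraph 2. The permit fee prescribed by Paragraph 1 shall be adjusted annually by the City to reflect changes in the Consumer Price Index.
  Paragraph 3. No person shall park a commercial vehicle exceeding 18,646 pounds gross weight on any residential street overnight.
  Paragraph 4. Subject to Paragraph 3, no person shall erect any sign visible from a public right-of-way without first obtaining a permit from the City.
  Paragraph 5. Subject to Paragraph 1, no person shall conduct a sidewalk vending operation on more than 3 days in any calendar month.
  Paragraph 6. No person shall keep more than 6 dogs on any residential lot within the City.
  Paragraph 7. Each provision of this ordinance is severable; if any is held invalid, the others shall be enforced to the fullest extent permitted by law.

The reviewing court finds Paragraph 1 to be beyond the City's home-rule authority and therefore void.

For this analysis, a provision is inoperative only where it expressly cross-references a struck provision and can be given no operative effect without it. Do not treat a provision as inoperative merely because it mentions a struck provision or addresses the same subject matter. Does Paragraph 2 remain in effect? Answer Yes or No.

No

Paragraph 1 is struck. Paragraph 2 has no operative effect of its own apart from Paragraph 1 and is therefore inoperative. Although Paragraph 5 refers to Paragraph 1, its operative terms do not depend on Paragraph 1, so it remains in effect. Paragraph 7 is a severability clause and preserves every provision that can still be given independent effect. Paragraph 3, Paragraph 4, Paragraph 5, Paragraph 6, and Paragraph 7 remain in effect. Paragraph 2 is among the inoperative provisions, so the answer is no.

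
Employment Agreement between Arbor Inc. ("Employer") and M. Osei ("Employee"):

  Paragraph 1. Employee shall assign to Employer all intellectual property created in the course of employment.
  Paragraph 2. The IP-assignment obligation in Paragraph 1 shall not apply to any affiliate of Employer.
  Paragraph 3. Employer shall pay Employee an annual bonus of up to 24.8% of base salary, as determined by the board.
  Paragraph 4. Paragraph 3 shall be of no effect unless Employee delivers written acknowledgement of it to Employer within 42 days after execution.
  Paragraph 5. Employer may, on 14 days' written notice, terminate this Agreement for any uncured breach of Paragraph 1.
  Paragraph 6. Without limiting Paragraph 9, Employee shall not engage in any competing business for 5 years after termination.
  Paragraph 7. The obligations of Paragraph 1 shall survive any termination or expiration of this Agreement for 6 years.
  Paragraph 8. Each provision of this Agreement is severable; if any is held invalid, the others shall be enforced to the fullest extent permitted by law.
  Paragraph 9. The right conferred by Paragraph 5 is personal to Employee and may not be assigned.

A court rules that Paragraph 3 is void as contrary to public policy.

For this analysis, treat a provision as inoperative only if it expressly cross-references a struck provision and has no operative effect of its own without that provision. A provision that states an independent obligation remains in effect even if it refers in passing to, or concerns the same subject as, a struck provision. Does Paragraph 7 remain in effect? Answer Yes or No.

Paragraph 3 is struck. Paragraph 4 has no operative effect of its own apart from Paragraph 3 and is therefore inoperative. Under the severability clause in Paragraph 8, the remaining provisions continue in force. Paragraph 1, Paragraph 2, Paragraph 5, Paragraph 6, Paragraph 7, Paragraph 8, and Paragraph 9 remain in effect. Paragraph 7 is among the surviving provisions, so the answer is yes.

Yes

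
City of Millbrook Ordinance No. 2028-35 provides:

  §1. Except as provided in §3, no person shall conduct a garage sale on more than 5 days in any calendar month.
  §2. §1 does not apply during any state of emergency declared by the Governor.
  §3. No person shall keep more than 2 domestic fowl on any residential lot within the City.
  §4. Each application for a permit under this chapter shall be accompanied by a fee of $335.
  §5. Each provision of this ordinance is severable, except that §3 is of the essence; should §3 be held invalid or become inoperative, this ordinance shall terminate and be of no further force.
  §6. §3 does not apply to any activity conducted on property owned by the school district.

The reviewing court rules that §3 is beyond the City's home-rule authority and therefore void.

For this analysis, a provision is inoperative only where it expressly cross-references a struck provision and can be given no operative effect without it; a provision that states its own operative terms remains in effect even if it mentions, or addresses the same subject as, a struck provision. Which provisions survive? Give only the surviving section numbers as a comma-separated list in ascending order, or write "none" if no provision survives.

§3 is struck. §6 has no operative effect of its own apart from §3 and is therefore inoperative. §5 makes §3 an essential term, and §3 is the provision held invalid; under §5, the entire ordinance is therefore void. No provision of the ordinance survives.

none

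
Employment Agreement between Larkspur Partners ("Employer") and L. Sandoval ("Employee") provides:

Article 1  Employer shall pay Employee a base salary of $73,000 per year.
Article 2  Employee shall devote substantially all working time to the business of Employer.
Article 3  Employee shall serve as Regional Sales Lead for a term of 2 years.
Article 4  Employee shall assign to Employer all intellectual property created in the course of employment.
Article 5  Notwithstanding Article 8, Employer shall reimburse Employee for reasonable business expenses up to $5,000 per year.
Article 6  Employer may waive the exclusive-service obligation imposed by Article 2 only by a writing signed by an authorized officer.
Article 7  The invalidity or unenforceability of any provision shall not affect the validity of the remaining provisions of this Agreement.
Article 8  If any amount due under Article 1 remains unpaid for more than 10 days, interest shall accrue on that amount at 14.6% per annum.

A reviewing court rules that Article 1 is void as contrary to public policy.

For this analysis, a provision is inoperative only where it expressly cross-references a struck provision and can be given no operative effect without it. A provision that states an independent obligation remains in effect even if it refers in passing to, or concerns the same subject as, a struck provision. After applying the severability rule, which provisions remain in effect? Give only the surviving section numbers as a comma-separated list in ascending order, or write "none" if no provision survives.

2, 3, 4, 5, 6, 7

Article 1 is struck. Article 8 does nothing except set the default interest on the base salary by reference to Article 1; with Article 1 gone it has no independent effect and is inoperative. Although Article 5 refers to Article 8, its operative terms do not depend on Article 8, so it remains in effect. Under the severability clause in Article 7, the remaining provisions continue in force. That leaves Article 2, Article 3, Article 4, Article 5, Article 6, and Article 7 in effect.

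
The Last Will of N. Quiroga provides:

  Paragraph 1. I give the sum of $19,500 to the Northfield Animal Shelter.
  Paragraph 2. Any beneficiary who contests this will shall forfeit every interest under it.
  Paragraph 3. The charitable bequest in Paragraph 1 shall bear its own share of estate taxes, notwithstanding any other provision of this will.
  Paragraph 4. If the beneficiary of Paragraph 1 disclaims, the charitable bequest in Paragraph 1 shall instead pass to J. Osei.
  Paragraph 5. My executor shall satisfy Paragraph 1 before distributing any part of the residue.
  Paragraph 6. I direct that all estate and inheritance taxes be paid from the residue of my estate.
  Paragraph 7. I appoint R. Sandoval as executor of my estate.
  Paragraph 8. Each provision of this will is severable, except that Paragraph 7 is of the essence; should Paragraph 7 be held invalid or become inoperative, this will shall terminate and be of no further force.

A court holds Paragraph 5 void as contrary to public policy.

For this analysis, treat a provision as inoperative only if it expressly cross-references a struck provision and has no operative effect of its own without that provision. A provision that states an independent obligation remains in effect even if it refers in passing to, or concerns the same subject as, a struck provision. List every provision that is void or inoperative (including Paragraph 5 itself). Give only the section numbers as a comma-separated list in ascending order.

Paragraph 5 is struck. No other provision's operative terms depend on Paragraph 5. Paragraph 8 makes Paragraph 7 an essential term, but Paragraph 7 is unaffected, so the severability proviso in Paragraph 8 preserves the remaining provisions. The provisions still in force are Paragraph 1, Paragraph 2, Paragraph 3, Paragraph 4, Paragraph 6, Paragraph 7, and Paragraph 8.

5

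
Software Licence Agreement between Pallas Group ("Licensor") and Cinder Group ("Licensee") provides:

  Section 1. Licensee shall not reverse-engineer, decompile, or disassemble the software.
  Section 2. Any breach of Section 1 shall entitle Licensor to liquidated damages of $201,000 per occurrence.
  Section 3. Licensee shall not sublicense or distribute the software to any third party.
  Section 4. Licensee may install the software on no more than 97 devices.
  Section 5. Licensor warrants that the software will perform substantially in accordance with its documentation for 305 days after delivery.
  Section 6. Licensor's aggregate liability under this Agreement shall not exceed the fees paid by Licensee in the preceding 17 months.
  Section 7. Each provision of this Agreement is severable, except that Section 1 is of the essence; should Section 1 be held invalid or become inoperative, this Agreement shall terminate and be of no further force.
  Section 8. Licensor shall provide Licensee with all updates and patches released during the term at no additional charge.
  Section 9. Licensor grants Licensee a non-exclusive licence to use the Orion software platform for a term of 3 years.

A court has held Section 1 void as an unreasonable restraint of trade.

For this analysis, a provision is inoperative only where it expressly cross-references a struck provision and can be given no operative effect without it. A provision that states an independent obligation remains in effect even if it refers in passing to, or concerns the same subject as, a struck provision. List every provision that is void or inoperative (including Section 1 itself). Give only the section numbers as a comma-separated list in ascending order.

1, 2, 3, 4, 5, 6, 7, 8, 9

Section 1 is struck. Section 2 operates only by reference to Section 1, so it falls with Section 1. Section 7 makes Section 1 an essential term, and Section 1 is the provision held invalid; under Section 7, the entire Agreement is therefore void. No provision of the Agreement survives.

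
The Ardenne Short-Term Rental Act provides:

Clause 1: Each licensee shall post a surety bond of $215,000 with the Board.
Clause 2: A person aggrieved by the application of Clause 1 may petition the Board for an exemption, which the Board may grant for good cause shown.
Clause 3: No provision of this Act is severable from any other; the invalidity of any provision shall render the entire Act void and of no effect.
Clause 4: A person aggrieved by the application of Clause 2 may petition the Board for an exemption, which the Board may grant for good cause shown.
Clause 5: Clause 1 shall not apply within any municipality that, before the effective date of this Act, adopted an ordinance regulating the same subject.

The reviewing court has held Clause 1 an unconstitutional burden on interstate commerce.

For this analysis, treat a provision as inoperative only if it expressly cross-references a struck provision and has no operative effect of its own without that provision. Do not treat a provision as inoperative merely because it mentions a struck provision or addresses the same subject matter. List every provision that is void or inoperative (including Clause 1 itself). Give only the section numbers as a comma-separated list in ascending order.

Clause 1 is struck. Clause 2 has no operative effect of its own apart from Clause 1 and is therefore inoperative. The only function of Clause 5 is the local-preemption carve-out from Clause 1, so it cannot stand once Clause 1 is removed. The only function of Clause 4 is the exemption procedure for Clause 2, so it cannot stand once Clause 2 is removed. Clause 3 provides that the Act is not severable, so the invalidity of any one provision voids the entire Act. No provision of the Act survives.

1, 2, 3, 4, 5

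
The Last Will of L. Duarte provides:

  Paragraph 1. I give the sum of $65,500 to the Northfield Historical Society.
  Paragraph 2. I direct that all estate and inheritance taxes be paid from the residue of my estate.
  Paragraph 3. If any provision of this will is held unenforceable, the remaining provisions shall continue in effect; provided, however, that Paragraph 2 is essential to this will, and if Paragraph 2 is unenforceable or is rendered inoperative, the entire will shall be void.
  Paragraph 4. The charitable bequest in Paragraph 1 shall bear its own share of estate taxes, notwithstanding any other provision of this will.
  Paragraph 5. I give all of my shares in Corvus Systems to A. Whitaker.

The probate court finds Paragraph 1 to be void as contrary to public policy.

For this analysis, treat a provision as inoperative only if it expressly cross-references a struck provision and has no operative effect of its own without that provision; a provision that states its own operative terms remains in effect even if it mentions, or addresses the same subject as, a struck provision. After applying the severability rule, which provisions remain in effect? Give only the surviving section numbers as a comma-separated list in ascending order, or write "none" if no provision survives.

2, 3, 5

Paragraph 1 is struck. Paragraph 4 has no operative effect of its own apart from Paragraph 1 and is therefore inoperative. Paragraph 3 makes Paragraph 2 an essential term, but Paragraph 2 is unaffected, so the severability proviso in Paragraph 3 preserves the remaining provisions. Paragraph 2, Paragraph 3, and Paragraph 5 remain in effect.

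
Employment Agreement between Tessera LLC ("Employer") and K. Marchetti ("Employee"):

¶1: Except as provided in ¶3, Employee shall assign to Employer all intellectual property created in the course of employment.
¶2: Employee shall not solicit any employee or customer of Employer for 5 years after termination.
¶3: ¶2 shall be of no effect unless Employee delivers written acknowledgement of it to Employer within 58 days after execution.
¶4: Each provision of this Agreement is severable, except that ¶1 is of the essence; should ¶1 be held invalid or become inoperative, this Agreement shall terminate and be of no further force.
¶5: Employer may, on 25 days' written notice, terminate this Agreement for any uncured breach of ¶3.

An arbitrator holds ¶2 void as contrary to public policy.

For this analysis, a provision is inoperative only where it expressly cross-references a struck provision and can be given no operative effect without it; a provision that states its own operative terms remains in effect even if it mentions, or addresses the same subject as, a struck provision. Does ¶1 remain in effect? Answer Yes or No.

¶2 is struck. ¶3 merely fixes the acknowledgement condition for ¶2; with ¶2 gone it has nothing to operate on and falls away. ¶5 operates only by reference to ¶3, so it falls with ¶3. Although ¶1 refers to ¶3, its operative terms do not depend on ¶3, so it remains in effect. ¶4 makes ¶1 an essential term, but ¶1 is unaffected, so the severability proviso in ¶4 preserves the remaining provisions. The provisions still in force are ¶1 and ¶4. ¶1 is among the surviving provisions, so the answer is yes.

Yes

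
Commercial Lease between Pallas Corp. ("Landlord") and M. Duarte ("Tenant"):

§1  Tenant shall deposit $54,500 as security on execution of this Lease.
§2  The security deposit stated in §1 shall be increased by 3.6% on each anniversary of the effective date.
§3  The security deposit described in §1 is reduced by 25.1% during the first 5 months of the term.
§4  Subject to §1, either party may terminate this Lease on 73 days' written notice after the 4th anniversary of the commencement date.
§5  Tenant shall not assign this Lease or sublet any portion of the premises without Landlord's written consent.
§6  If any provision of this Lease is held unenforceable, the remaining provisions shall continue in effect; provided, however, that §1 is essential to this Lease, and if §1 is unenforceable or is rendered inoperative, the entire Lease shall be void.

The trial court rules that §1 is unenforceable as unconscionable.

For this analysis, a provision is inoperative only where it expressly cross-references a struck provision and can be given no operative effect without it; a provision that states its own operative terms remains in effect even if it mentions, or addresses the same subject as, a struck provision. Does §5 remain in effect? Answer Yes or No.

§1 is struck. §2 operates only by reference to §1, so it falls with §1. The whole of §3 is the introductory reduction to the security deposit, defined by reference to §1, so §3 cannot stand once §1 is removed. §6 makes §1 an essential term, and §1 is the provision held invalid; under §6, the entire Lease is therefore void. No provision of the Lease survives. §5 is among the inoperative provisions, so the answer is no.

No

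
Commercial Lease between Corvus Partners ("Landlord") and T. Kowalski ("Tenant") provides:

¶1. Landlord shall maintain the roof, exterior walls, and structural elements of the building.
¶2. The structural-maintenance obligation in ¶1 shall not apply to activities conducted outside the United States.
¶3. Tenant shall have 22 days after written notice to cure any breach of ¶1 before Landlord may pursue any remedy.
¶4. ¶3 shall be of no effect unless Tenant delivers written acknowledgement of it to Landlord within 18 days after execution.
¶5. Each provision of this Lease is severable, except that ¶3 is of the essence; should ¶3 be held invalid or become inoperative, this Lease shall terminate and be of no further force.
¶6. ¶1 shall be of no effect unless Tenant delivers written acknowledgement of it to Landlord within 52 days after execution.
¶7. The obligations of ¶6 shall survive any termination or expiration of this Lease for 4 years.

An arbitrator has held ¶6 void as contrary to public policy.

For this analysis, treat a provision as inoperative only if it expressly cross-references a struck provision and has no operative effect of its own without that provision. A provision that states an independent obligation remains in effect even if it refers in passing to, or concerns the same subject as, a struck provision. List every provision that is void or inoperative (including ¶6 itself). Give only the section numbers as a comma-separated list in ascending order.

¶6 is struck. ¶7 has no operative effect of its own apart from ¶6 and is therefore inoperative. ¶5 makes ¶3 an essential term, but ¶3 is unaffected, so the severability proviso in ¶5 preserves the remaining provisions. That leaves ¶1, ¶2, ¶3, ¶4, and ¶5 in effect.

6, 7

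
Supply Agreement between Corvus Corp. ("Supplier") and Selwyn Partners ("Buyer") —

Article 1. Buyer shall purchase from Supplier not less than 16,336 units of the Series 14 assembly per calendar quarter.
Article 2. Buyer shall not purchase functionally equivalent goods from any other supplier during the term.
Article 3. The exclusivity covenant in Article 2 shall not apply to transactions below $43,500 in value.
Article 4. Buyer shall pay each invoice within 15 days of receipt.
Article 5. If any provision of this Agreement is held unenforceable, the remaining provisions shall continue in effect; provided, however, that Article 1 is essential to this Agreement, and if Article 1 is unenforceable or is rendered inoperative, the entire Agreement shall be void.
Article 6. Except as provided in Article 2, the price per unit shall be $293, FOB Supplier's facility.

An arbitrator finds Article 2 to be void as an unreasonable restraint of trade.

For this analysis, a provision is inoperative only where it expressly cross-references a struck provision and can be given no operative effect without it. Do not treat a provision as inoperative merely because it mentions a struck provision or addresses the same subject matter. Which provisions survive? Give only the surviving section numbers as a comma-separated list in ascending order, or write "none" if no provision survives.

Article 2 is struck. Article 3 does nothing except set the carve-out from the exclusivity covenant by reference to Article 2; with Article 2 gone it has no independent effect and is inoperative. Article 6 mentions Article 2 but its own obligation stands independently of Article 2, so Article 6 is not affected. Article 5 makes Article 1 an essential term, but Article 1 is unaffected, so the severability proviso in Article 5 preserves the remaining provisions. Article 1, Article 4, Article 5, and Article 6 remain in effect.

1, 4, 5, 6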